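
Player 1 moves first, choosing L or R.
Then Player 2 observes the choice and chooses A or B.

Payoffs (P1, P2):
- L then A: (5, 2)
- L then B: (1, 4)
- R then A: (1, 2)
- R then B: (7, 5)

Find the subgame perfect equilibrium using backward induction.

P1 plays R, P2 plays B after L and B after R; Payoff (7, 5)

Work:
Backward induction:
After L: P2 chooses B → P1 gets 1
After R: P2 chooses B → P1 gets 7
P1 chooses R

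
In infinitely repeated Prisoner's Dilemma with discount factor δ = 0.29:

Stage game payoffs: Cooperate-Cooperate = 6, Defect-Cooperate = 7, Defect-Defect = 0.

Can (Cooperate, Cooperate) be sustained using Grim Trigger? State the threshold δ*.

δ* = 0.1429; since δ = 0.29 ≥ 0.1429, cooperation can be sustained

Work:
For Grim Trigger:
Cooperate forever: 6/(1-δ)
Defect then punished: 7 + 0·δ/(1-δ)
Need: 6/(1-δ) ≥ 7 + 0·δ/(1-δ)
Solving: δ ≥ (T-R)/(T-P) = (7-6)/(7-0) = 0.1429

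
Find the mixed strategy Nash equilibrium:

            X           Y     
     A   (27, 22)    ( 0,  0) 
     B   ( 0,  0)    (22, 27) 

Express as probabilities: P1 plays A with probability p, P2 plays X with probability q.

p = 0.551, q = 0.449

Work:
Find probabilities that make opponent indifferent:
P2 chooses q to make P1 indifferent between A and B
P1 chooses p to make P2 indifferent between X and Y
Mixed NE: P1 plays (A: 0.551, B: 0.449), P2 plays (X: 0.449, Y: 0.551)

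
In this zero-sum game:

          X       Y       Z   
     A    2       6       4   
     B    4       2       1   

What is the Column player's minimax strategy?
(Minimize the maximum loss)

Column should play X or Z (all achieve the minimum), value = 4

Work:
Column player minimizes Row's maximum payoff:
Column X: max payoff to Row = 4
Column Y: max payoff to Row = 6
Column Z: max payoff to Row = 4
Minimum is 4, achieved by columns X, Z (tied).
Each of X or Z is a minimax strategy.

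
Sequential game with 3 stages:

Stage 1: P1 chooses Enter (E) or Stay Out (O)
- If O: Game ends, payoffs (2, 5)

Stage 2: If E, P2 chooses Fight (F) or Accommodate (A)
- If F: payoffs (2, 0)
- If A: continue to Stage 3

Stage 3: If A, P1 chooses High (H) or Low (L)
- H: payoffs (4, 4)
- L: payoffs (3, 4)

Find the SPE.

SPE: (E, A, H); Outcome (4, 4)

Work:
Stage 3: P1 chooses H (4 vs 3)
Stage 2: P2: F->0, A->4 (anticipating H). Choose A
Stage 1: P1: O->2, E->4 (anticipating A, H). Choose E
SPE path: E -> A -> H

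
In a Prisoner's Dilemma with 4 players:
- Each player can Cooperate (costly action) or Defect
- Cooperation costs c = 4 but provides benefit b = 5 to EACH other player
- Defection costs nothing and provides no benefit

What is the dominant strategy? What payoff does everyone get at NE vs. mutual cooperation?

Dominant: Defect; NE payoff = 0; Coop payoff = 11

Work:
Defect dominates (saves cost c = 4, benefit to others is external)
NE: All defect → everyone gets 0
If all cooperate: each receives (3)×5 - 4 = 11
Social dilemma: 11 > 0 but NE gives 0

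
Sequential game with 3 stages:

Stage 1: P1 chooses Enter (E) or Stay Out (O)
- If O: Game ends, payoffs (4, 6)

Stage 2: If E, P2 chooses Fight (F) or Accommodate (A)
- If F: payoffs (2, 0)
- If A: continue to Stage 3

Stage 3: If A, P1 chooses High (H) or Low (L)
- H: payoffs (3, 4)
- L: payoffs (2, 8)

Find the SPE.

SPE: (O, A, H); Outcome (4, 6)

Work:
Stage 3: P1 chooses H (3 vs 2)
Stage 2: P2: F->0, A->4 (anticipating H). Choose A
Stage 1: P1: O->4, E->3 (anticipating A, H). Choose O
SPE path: O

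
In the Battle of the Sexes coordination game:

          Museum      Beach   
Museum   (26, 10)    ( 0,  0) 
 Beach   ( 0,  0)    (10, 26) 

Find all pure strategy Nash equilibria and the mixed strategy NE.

Pure NE: (Museum, Museum) and (Beach, Beach); Mixed NE: p = 0.7222, q = 0.2778

Work:
Check pure NE:
(Museum, Museum): (26, 10) - no unilateral deviation beneficial
(Beach, Beach): (10, 26) - no unilateral deviation beneficial
Mixed NE: P1 plays Museum with p = 0.7222, P2 plays Museum with q = 0.2778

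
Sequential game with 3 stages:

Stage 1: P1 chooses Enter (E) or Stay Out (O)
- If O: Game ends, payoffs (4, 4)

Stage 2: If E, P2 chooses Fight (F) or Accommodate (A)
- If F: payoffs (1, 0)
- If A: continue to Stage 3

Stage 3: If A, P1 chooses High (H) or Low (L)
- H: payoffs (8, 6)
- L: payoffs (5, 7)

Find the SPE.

SPE: (E, A, H); Outcome (8, 6)

Work:
Stage 3: P1 chooses H (8 vs 5)
Stage 2: P2: F->0, A->6 (anticipating H). Choose A
Stage 1: P1: O->4, E->8 (anticipating A, H). Choose E
SPE path: E -> A -> H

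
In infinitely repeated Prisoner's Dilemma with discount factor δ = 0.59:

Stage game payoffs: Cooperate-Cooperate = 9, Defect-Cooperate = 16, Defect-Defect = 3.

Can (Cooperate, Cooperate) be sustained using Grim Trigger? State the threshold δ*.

δ* = 0.5385; since δ = 0.59 ≥ 0.5385, cooperation can be sustained

Work:
For Grim Trigger:
Cooperate forever: 9/(1-δ)
Defect then punished: 16 + 3·δ/(1-δ)
Need: 9/(1-δ) ≥ 16 + 3·δ/(1-δ)
Solving: δ ≥ (T-R)/(T-P) = (16-9)/(16-3) = 0.5385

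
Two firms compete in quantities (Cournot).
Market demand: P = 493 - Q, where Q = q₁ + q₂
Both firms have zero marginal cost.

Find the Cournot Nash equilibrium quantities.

q₁* = q₂* = 164.33; P* = 164.33

Work:
Profit: π_i = P·q_i = (a - q_i - q_j)·q_i
FOC: ∂π_i/∂q_i = a - 2q_i - q_j = 0
Reaction function: q_i = (493 - q_j)/2
Symmetry: q* = 493/3 = 164.33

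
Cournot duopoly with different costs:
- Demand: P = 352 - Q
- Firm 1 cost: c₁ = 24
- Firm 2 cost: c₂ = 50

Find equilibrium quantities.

q₁* = 118.0, q₂* = 92.0

Work:
Reaction: q₁ = (352 - 24 - q₂)/2
Reaction: q₂ = (352 - 50 - q₁)/2
Solve simultaneously:
q₁* = (352 - 2×24 + 50)/3 = 118.0
q₂* = (352 - 2×50 + 24)/3 = 92.0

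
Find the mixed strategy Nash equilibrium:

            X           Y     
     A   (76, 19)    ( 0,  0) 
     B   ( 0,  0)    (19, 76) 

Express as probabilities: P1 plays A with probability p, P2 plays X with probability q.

p = 0.8, q = 0.2

Work:
Find probabilities that make opponent indifferent:
P2 chooses q to make P1 indifferent between A and B
P1 chooses p to make P2 indifferent between X and Y
Mixed NE: P1 plays (A: 0.8, B: 0.2), P2 plays (X: 0.2, Y: 0.8)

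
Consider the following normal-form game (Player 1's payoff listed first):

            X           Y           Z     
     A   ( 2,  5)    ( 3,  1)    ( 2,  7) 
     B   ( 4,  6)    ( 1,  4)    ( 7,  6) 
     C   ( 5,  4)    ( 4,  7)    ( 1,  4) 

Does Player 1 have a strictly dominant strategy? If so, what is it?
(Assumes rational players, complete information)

No strictly dominant strategy exists for Player 1

Work:
A strategy strictly dominates another if it gives a strictly higher payoff against every opponent action. Compare each pair of P1's strategies column-by-column:
  A vs B: [2 vs 4, 3 vs 1, 2 vs 7] → A does not strictly dominate B (column X: 2 ≤ 4)
  A vs C: [2 vs 5, 3 vs 4, 2 vs 1] → A does not strictly dominate C (column X: 2 ≤ 5)
  B vs A: [4 vs 2, 1 vs 3, 7 vs 2] → B does not strictly dominate A (column Y: 1 ≤ 3)
  B vs C: [4 vs 5, 1 vs 4, 7 vs 1] → B does not strictly dominate C (column X: 4 ≤ 5)
  C vs A: [5 vs 2, 4 vs 3, 1 vs 2] → C does not strictly dominate A (column Z: 1 ≤ 2)
  C vs B: [5 vs 4, 4 vs 1, 1 vs 7] → C does not strictly dominate B (column Z: 1 ≤ 7)
No single strategy strictly dominates all others → no strictly dominant strategy.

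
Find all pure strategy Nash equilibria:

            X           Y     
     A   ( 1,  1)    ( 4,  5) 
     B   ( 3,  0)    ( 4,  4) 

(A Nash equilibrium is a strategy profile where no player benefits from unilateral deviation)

Nash equilibrium: (A, Y), (B, Y)

Work:
Best responses:
  P1 vs X: payoffs [1, 3] → best response B (payoff 3)
  P1 vs Y: payoffs [4, 4] → best response A/B (payoff 4)
  P2 vs A: payoffs [1, 5] → best response Y (payoff 5)
  P2 vs B: payoffs [0, 4] → best response Y (payoff 4)
Mutual best responses: (A,Y), (B,Y) → Nash equilibria.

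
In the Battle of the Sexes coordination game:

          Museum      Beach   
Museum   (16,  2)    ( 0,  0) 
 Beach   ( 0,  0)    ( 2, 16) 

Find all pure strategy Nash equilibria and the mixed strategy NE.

Pure NE: (Museum, Museum) and (Beach, Beach); Mixed NE: p = 0.8889, q = 0.1111

Work:
Check pure NE:
(Museum, Museum): (16, 2) - no unilateral deviation beneficial
(Beach, Beach): (2, 16) - no unilateral deviation beneficial
Mixed NE: P1 plays Museum with p = 0.8889, P2 plays Museum with q = 0.1111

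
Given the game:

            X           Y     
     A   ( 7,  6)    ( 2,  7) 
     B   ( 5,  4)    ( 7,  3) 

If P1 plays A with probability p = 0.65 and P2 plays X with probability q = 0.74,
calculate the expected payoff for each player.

E[P1] = 5.637, E[P2] = 5.378

Work:
E[P1] = p·q·π₁(A,X) + p·(1-q)·π₁(A,Y) + (1-p)·q·π₁(B,X) + (1-p)·(1-q)·π₁(B,Y)
= 0.65·0.74·7 + 0.65·0.26·2 + 0.35·0.74·5 + 0.35·0.26·7
= 5.637

E[P2] = 5.378 (similar calculation)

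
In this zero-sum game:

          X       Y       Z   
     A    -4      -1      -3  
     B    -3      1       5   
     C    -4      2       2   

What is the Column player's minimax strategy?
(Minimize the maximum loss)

Column should play X, value = -3

Work:
Column player minimizes Row's maximum payoff:
Column X: max payoff to Row = -3
Column Y: max payoff to Row = 2
Column Z: max payoff to Row = 5
Minimum is -3, achieved by column X.
Minimax strategy: X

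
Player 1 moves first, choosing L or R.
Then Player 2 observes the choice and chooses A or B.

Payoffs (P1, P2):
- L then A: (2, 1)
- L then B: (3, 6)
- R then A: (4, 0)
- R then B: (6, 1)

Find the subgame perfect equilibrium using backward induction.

P1 plays R, P2 plays B after L and B after R; Payoff (6, 1)

Work:
Backward induction:
After L: P2 chooses B → P1 gets 3
After R: P2 chooses B → P1 gets 6
P1 chooses R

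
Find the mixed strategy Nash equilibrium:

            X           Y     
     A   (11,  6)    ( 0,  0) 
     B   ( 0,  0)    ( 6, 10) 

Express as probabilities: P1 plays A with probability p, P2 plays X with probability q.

p = 0.625, q = 0.3529

Work:
Find probabilities that make opponent indifferent:
P2 chooses q to make P1 indifferent between A and B
P1 chooses p to make P2 indifferent between X and Y
Mixed NE: P1 plays (A: 0.625, B: 0.375), P2 plays (X: 0.3529, Y: 0.6471)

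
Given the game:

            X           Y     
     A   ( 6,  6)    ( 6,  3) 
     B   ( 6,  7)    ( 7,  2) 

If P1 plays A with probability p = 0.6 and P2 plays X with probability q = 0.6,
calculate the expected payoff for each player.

E[P1] = 6.16, E[P2] = 4.88

Work:
E[P1] = p·q·π₁(A,X) + p·(1-q)·π₁(A,Y) + (1-p)·q·π₁(B,X) + (1-p)·(1-q)·π₁(B,Y)
= 0.6·0.6·6 + 0.6·0.4·6 + 0.4·0.6·6 + 0.4·0.4·7
= 6.16

E[P2] = 4.88 (similar calculation)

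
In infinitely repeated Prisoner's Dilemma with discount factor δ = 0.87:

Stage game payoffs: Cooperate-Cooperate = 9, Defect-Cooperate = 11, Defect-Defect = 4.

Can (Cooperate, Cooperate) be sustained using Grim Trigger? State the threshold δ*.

δ* = 0.2857; since δ = 0.87 ≥ 0.2857, cooperation can be sustained

Work:
For Grim Trigger:
Cooperate forever: 9/(1-δ)
Defect then punished: 11 + 4·δ/(1-δ)
Need: 9/(1-δ) ≥ 11 + 4·δ/(1-δ)
Solving: δ ≥ (T-R)/(T-P) = (11-9)/(11-4) = 0.2857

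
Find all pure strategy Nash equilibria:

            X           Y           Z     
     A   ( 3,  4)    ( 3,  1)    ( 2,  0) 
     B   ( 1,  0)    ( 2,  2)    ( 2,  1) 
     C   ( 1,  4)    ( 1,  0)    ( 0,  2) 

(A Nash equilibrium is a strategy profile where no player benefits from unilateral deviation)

Nash equilibrium: (A, X)

Work:
Best responses:
  P1 vs X: payoffs [3, 1, 1] → best response A (payoff 3)
  P1 vs Y: payoffs [3, 2, 1] → best response A (payoff 3)
  P1 vs Z: payoffs [2, 2, 0] → best response A/B (payoff 2)
  P2 vs A: payoffs [4, 1, 0] → best response X (payoff 4)
  P2 vs B: payoffs [0, 2, 1] → best response Y (payoff 2)
  P2 vs C: payoffs [4, 0, 2] → best response X (payoff 4)
Mutual best responses: (A,X) → Nash equilibria.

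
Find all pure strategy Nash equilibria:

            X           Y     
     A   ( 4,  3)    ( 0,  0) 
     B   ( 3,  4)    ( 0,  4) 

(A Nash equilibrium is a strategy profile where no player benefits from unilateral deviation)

Nash equilibrium: (A, X), (B, Y)

Work:
Best responses:
  P1 vs X: payoffs [4, 3] → best response A (payoff 4)
  P1 vs Y: payoffs [0, 0] → best response A/B (payoff 0)
  P2 vs A: payoffs [3, 0] → best response X (payoff 3)
  P2 vs B: payoffs [4, 4] → best response X/Y (payoff 4)
Mutual best responses: (A,X), (B,Y) → Nash equilibria.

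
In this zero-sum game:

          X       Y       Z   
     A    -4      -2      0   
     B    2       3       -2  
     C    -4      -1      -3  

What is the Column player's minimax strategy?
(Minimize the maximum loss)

Column should play Z, value = 0

Work:
Column player minimizes Row's maximum payoff:
Column X: max payoff to Row = 2
Column Y: max payoff to Row = 3
Column Z: max payoff to Row = 0
Minimum is 0, achieved by column Z.
Minimax strategy: Z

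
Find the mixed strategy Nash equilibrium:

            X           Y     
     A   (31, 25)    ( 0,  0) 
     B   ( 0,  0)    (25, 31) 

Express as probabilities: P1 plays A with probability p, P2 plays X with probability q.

p = 0.5536, q = 0.4464

Work:
Find probabilities that make opponent indifferent:
P2 chooses q to make P1 indifferent between A and B
P1 chooses p to make P2 indifferent between X and Y
Mixed NE: P1 plays (A: 0.5536, B: 0.4464), P2 plays (X: 0.4464, Y: 0.5536)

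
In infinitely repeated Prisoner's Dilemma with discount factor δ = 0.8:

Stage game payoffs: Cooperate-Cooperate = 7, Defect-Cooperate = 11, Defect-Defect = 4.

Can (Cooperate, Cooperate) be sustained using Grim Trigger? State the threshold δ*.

δ* = 0.5714; since δ = 0.8 ≥ 0.5714, cooperation can be sustained

Work:
For Grim Trigger:
Cooperate forever: 7/(1-δ)
Defect then punished: 11 + 4·δ/(1-δ)
Need: 7/(1-δ) ≥ 11 + 4·δ/(1-δ)
Solving: δ ≥ (T-R)/(T-P) = (11-7)/(11-4) = 0.5714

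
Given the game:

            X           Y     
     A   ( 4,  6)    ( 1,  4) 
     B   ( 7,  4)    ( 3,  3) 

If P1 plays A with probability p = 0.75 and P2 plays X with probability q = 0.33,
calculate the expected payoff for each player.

E[P1] = 2.5725, E[P2] = 4.3275

Work:
E[P1] = p·q·π₁(A,X) + p·(1-q)·π₁(A,Y) + (1-p)·q·π₁(B,X) + (1-p)·(1-q)·π₁(B,Y)
= 0.75·0.33·4 + 0.75·0.67·1 + 0.25·0.33·7 + 0.25·0.67·3
= 2.5725

E[P2] = 4.3275 (similar calculation)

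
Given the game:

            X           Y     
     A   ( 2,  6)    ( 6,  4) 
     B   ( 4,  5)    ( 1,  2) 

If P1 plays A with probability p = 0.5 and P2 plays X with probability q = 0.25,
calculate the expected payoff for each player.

E[P1] = 3.375, E[P2] = 3.625

Work:
E[P1] = p·q·π₁(A,X) + p·(1-q)·π₁(A,Y) + (1-p)·q·π₁(B,X) + (1-p)·(1-q)·π₁(B,Y)
= 0.5·0.25·2 + 0.5·0.75·6 + 0.5·0.25·4 + 0.5·0.75·1
= 3.375

E[P2] = 3.625 (similar calculation)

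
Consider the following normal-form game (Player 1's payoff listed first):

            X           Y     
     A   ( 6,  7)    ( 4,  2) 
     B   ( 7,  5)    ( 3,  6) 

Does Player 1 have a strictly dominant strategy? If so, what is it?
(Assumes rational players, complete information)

No strictly dominant strategy exists for Player 1

Work:
A strategy strictly dominates another if it gives a strictly higher payoff against every opponent action. Compare each pair of P1's strategies column-by-column:
  A vs B: [6 vs 7, 4 vs 3] → A does not strictly dominate B (column X: 6 ≤ 7)
  B vs A: [7 vs 6, 3 vs 4] → B does not strictly dominate A (column Y: 3 ≤ 4)
No single strategy strictly dominates all others → no strictly dominant strategy.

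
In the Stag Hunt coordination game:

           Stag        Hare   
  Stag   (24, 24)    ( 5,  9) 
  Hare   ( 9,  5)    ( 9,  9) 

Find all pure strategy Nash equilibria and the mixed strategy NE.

Pure NE: (Stag, Stag) and (Hare, Hare); Mixed NE: p = 0.2105, q = 0.2105

Work:
Check pure NE:
(Stag, Stag): (24, 24) - no unilateral deviation beneficial
(Hare, Hare): (9, 9) - no unilateral deviation beneficial
Mixed NE: P1 plays Stag with p = 0.2105, P2 plays Stag with q = 0.2105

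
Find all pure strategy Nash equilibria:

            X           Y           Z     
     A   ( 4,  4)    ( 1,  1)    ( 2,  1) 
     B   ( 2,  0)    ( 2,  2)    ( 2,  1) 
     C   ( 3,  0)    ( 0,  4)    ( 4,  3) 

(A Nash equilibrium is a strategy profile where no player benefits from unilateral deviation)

Nash equilibrium: (A, X), (B, Y)

Work:
Best responses:
  P1 vs X: payoffs [4, 2, 3] → best response A (payoff 4)
  P1 vs Y: payoffs [1, 2, 0] → best response B (payoff 2)
  P1 vs Z: payoffs [2, 2, 4] → best response C (payoff 4)
  P2 vs A: payoffs [4, 1, 1] → best response X (payoff 4)
  P2 vs B: payoffs [0, 2, 1] → best response Y (payoff 2)
  P2 vs C: payoffs [0, 4, 3] → best response Y (payoff 4)
Mutual best responses: (A,X), (B,Y) → Nash equilibria.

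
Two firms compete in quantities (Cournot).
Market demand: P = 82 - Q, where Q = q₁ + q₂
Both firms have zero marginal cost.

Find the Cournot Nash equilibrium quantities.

q₁* = q₂* = 27.33; P* = 27.33

Work:
Profit: π_i = P·q_i = (a - q_i - q_j)·q_i
FOC: ∂π_i/∂q_i = a - 2q_i - q_j = 0
Reaction function: q_i = (82 - q_j)/2
Symmetry: q* = 82/3 = 27.33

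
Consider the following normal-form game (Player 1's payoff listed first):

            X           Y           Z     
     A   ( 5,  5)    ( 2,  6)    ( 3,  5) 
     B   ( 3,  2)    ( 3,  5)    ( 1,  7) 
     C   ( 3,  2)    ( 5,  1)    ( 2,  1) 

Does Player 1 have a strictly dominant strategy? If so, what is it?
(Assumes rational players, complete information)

No strictly dominant strategy exists for Player 1

Work:
A strategy strictly dominates another if it gives a strictly higher payoff against every opponent action. Compare each pair of P1's strategies column-by-column:
  A vs B: [5 vs 3, 2 vs 3, 3 vs 1] → A does not strictly dominate B (column Y: 2 ≤ 3)
  A vs C: [5 vs 3, 2 vs 5, 3 vs 2] → A does not strictly dominate C (column Y: 2 ≤ 5)
  B vs A: [3 vs 5, 3 vs 2, 1 vs 3] → B does not strictly dominate A (column X: 3 ≤ 5)
  B vs C: [3 vs 3, 3 vs 5, 1 vs 2] → B does not strictly dominate C (column X: 3 ≤ 3)
  C vs A: [3 vs 5, 5 vs 2, 2 vs 3] → C does not strictly dominate A (column X: 3 ≤ 5)
  C vs B: [3 vs 3, 5 vs 3, 2 vs 1] → C does not strictly dominate B (column X: 3 ≤ 3)
No single strategy strictly dominates all others → no strictly dominant strategy.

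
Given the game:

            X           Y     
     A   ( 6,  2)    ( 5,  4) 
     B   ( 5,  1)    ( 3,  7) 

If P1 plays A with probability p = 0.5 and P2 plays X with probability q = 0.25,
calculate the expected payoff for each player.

E[P1] = 4.375, E[P2] = 4.5

Work:
E[P1] = p·q·π₁(A,X) + p·(1-q)·π₁(A,Y) + (1-p)·q·π₁(B,X) + (1-p)·(1-q)·π₁(B,Y)
= 0.5·0.25·6 + 0.5·0.75·5 + 0.5·0.25·5 + 0.5·0.75·3
= 4.375

E[P2] = 4.5 (similar calculation)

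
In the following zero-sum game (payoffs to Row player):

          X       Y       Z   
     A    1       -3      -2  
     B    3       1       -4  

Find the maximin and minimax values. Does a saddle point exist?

Maximin = -3, Minimax = -2, Saddle: False

Work:
Row minimums: [-3, -4] → maximin = -3
Column maximums: [3, 1, -2] → minimax = -2
No saddle point (maximin ≠ minimax). Mixed strategy needed.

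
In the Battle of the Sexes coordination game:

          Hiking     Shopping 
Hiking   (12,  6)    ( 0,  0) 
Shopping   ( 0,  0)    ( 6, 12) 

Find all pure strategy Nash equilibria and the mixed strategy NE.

Pure NE: (Hiking, Hiking) and (Shopping, Shopping); Mixed NE: p = 0.6667, q = 0.3333

Work:
Check pure NE:
(Hiking, Hiking): (12, 6) - no unilateral deviation beneficial
(Shopping, Shopping): (6, 12) - no unilateral deviation beneficial
Mixed NE: P1 plays Hiking with p = 0.6667, P2 plays Hiking with q = 0.3333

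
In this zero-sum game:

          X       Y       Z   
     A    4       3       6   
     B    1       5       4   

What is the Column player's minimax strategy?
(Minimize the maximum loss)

Column should play X, value = 4

Work:
Column player minimizes Row's maximum payoff:
Column X: max payoff to Row = 4
Column Y: max payoff to Row = 5
Column Z: max payoff to Row = 6
Minimum is 4, achieved by column X.
Minimax strategy: X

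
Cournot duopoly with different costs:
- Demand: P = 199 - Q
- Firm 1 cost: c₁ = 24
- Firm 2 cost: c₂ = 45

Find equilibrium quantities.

q₁* = 65.33, q₂* = 44.33

Work:
Reaction: q₁ = (199 - 24 - q₂)/2
Reaction: q₂ = (199 - 45 - q₁)/2
Solve simultaneously:
q₁* = (199 - 2×24 + 45)/3 = 65.33
q₂* = (199 - 2×45 + 24)/3 = 44.33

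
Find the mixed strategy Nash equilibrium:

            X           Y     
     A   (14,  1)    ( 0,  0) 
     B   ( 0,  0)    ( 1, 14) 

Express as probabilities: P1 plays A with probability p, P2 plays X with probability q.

p = 0.9333, q = 0.0667

Work:
Find probabilities that make opponent indifferent:
P2 chooses q to make P1 indifferent between A and B
P1 chooses p to make P2 indifferent between X and Y
Mixed NE: P1 plays (A: 0.9333, B: 0.0667), P2 plays (X: 0.0667, Y: 0.9333)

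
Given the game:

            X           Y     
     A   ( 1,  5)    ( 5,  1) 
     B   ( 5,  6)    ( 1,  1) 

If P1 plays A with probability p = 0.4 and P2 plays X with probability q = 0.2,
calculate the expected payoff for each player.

E[P1] = 2.76, E[P2] = 1.92

Work:
E[P1] = p·q·π₁(A,X) + p·(1-q)·π₁(A,Y) + (1-p)·q·π₁(B,X) + (1-p)·(1-q)·π₁(B,Y)
= 0.4·0.2·1 + 0.4·0.8·5 + 0.6·0.2·5 + 0.6·0.8·1
= 2.76

E[P2] = 1.92 (similar calculation)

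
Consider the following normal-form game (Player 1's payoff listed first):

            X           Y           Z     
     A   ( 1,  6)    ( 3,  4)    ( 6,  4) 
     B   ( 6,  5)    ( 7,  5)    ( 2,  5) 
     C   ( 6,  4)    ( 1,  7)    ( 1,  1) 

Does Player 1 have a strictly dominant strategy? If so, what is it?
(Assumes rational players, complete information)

No strictly dominant strategy exists for Player 1

Work:
A strategy strictly dominates another if it gives a strictly higher payoff against every opponent action. Compare each pair of P1's strategies column-by-column:
  A vs B: [1 vs 6, 3 vs 7, 6 vs 2] → A does not strictly dominate B (column X: 1 ≤ 6)
  A vs C: [1 vs 6, 3 vs 1, 6 vs 1] → A does not strictly dominate C (column X: 1 ≤ 6)
  B vs A: [6 vs 1, 7 vs 3, 2 vs 6] → B does not strictly dominate A (column Z: 2 ≤ 6)
  B vs C: [6 vs 6, 7 vs 1, 2 vs 1] → B does not strictly dominate C (column X: 6 ≤ 6)
  C vs A: [6 vs 1, 1 vs 3, 1 vs 6] → C does not strictly dominate A (column Y: 1 ≤ 3)
  C vs B: [6 vs 6, 1 vs 7, 1 vs 2] → C does not strictly dominate B (column X: 6 ≤ 6)
No single strategy strictly dominates all others → no strictly dominant strategy.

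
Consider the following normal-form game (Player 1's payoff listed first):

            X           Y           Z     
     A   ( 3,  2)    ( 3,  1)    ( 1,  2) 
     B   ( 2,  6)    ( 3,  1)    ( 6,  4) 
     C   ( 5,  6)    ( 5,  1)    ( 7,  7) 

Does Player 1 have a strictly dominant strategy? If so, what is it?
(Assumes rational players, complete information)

Yes, Player 1's strictly dominant strategy is C

Work:
A strategy strictly dominates another if it gives a strictly higher payoff against every opponent action. Compare each pair of P1's strategies column-by-column:
  A vs B: [3 vs 2, 3 vs 3, 1 vs 6] → A does not strictly dominate B (column Y: 3 ≤ 3)
  A vs C: [3 vs 5, 3 vs 5, 1 vs 7] → A does not strictly dominate C (column X: 3 ≤ 5)
  B vs A: [2 vs 3, 3 vs 3, 6 vs 1] → B does not strictly dominate A (column X: 2 ≤ 3)
  B vs C: [2 vs 5, 3 vs 5, 6 vs 7] → B does not strictly dominate C (column X: 2 ≤ 5)
  C vs A: [5 vs 3, 5 vs 3, 7 vs 1] → C strictly dominates A
  C vs B: [5 vs 2, 5 vs 3, 7 vs 6] → C strictly dominates B
C strictly dominates every other strategy → strictly dominant.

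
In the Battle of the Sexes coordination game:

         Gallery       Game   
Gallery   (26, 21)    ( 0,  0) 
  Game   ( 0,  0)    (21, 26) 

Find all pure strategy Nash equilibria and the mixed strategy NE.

Pure NE: (Gallery, Gallery) and (Game, Game); Mixed NE: p = 0.5532, q = 0.4468

Work:
Check pure NE:
(Gallery, Gallery): (26, 21) - no unilateral deviation beneficial
(Game, Game): (21, 26) - no unilateral deviation beneficial
Mixed NE: P1 plays Gallery with p = 0.5532, P2 plays Gallery with q = 0.4468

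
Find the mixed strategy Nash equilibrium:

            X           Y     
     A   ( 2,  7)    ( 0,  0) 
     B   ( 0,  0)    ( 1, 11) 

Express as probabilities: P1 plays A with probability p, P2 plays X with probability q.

p = 0.6111, q = 0.3333

Work:
Find probabilities that make opponent indifferent:
P2 chooses q to make P1 indifferent between A and B
P1 chooses p to make P2 indifferent between X and Y
Mixed NE: P1 plays (A: 0.6111, B: 0.3889), P2 plays (X: 0.3333, Y: 0.6667)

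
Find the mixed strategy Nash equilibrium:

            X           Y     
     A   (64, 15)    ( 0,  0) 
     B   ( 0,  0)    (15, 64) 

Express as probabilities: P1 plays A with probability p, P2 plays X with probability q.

p = 0.8101, q = 0.1899

Work:
Find probabilities that make opponent indifferent:
P2 chooses q to make P1 indifferent between A and B
P1 chooses p to make P2 indifferent between X and Y
Mixed NE: P1 plays (A: 0.8101, B: 0.1899), P2 plays (X: 0.1899, Y: 0.8101)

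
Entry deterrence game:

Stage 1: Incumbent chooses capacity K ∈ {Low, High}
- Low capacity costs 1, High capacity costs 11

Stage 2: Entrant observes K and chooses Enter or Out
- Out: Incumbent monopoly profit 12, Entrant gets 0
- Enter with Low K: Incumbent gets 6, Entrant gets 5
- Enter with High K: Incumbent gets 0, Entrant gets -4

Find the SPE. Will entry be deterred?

SPE: (Low, Enter|Low, Out|High); Entry not deterred. Incumbent net profit = 5, Entrant gets 5

Work:
After Low K: Entrant enters (5 > 0)
After High K: Entrant stays out (-4 < 0)
Incumbent: Low → 6−1=5, High → 12−11=1
Incumbent chooses Low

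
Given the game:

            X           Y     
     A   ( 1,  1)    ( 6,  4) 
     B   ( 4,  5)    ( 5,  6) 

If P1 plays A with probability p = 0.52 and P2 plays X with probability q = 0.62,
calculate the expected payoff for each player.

E[P1] = 3.6104, E[P2] = 3.6952

Work:
E[P1] = p·q·π₁(A,X) + p·(1-q)·π₁(A,Y) + (1-p)·q·π₁(B,X) + (1-p)·(1-q)·π₁(B,Y)
= 0.52·0.62·1 + 0.52·0.38·6 + 0.48·0.62·4 + 0.48·0.38·5
= 3.6104

E[P2] = 3.6952 (similar calculation)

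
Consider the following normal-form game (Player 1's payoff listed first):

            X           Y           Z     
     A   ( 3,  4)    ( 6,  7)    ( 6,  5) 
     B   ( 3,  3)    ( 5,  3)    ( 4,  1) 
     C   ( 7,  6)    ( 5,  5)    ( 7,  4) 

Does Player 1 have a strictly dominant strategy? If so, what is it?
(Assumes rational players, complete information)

No strictly dominant strategy exists for Player 1

Work:
A strategy strictly dominates another if it gives a strictly higher payoff against every opponent action. Compare each pair of P1's strategies column-by-column:
  A vs B: [3 vs 3, 6 vs 5, 6 vs 4] → A does not strictly dominate B (column X: 3 ≤ 3)
  A vs C: [3 vs 7, 6 vs 5, 6 vs 7] → A does not strictly dominate C (column X: 3 ≤ 7)
  B vs A: [3 vs 3, 5 vs 6, 4 vs 6] → B does not strictly dominate A (column X: 3 ≤ 3)
  B vs C: [3 vs 7, 5 vs 5, 4 vs 7] → B does not strictly dominate C (column X: 3 ≤ 7)
  C vs A: [7 vs 3, 5 vs 6, 7 vs 6] → C does not strictly dominate A (column Y: 5 ≤ 6)
  C vs B: [7 vs 3, 5 vs 5, 7 vs 4] → C does not strictly dominate B (column Y: 5 ≤ 5)
No single strategy strictly dominates all others → no strictly dominant strategy.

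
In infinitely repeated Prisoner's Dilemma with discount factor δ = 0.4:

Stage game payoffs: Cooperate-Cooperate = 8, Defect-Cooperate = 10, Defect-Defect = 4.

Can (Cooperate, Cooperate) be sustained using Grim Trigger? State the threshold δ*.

δ* = 0.3333; since δ = 0.4 ≥ 0.3333, cooperation can be sustained

Work:
For Grim Trigger:
Cooperate forever: 8/(1-δ)
Defect then punished: 10 + 4·δ/(1-δ)
Need: 8/(1-δ) ≥ 10 + 4·δ/(1-δ)
Solving: δ ≥ (T-R)/(T-P) = (10-8)/(10-4) = 0.3333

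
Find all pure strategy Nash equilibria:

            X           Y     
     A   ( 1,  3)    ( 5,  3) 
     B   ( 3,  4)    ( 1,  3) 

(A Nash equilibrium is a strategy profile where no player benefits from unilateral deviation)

Nash equilibrium: (A, Y), (B, X)

Work:
Best responses:
  P1 vs X: payoffs [1, 3] → best response B (payoff 3)
  P1 vs Y: payoffs [5, 1] → best response A (payoff 5)
  P2 vs A: payoffs [3, 3] → best response X/Y (payoff 3)
  P2 vs B: payoffs [4, 3] → best response X (payoff 4)
Mutual best responses: (A,Y), (B,X) → Nash equilibria.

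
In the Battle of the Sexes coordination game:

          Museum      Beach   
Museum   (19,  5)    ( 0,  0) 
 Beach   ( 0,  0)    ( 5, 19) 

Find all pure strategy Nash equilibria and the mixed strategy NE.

Pure NE: (Museum, Museum) and (Beach, Beach); Mixed NE: p = 0.7917, q = 0.2083

Work:
Check pure NE:
(Museum, Museum): (19, 5) - no unilateral deviation beneficial
(Beach, Beach): (5, 19) - no unilateral deviation beneficial
Mixed NE: P1 plays Museum with p = 0.7917, P2 plays Museum with q = 0.2083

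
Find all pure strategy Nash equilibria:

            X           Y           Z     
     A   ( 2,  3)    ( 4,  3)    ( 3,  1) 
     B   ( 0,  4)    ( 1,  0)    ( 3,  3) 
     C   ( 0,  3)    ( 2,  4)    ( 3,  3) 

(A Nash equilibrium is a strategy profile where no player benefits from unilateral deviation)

Nash equilibrium: (A, X), (A, Y)

Work:
Best responses:
  P1 vs X: payoffs [2, 0, 0] → best response A (payoff 2)
  P1 vs Y: payoffs [4, 1, 2] → best response A (payoff 4)
  P1 vs Z: payoffs [3, 3, 3] → best response A/B/C (payoff 3)
  P2 vs A: payoffs [3, 3, 1] → best response X/Y (payoff 3)
  P2 vs B: payoffs [4, 0, 3] → best response X (payoff 4)
  P2 vs C: payoffs [3, 4, 3] → best response Y (payoff 4)
Mutual best responses: (A,X), (A,Y) → Nash equilibria.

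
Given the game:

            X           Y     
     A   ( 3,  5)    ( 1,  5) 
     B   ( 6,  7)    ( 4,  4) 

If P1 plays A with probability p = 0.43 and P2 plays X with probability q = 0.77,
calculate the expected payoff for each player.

E[P1] = 4.25, E[P2] = 5.7467

Work:
E[P1] = p·q·π₁(A,X) + p·(1-q)·π₁(A,Y) + (1-p)·q·π₁(B,X) + (1-p)·(1-q)·π₁(B,Y)
= 0.43·0.77·3 + 0.43·0.23·1 + 0.57·0.77·6 + 0.57·0.23·4
= 4.25

E[P2] = 5.7467 (similar calculation)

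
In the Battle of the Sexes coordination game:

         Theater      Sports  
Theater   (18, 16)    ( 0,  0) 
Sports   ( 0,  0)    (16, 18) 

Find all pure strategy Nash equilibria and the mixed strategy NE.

Pure NE: (Theater, Theater) and (Sports, Sports); Mixed NE: p = 0.5294, q = 0.4706

Work:
Check pure NE:
(Theater, Theater): (18, 16) - no unilateral deviation beneficial
(Sports, Sports): (16, 18) - no unilateral deviation beneficial
Mixed NE: P1 plays Theater with p = 0.5294, P2 plays Theater with q = 0.4706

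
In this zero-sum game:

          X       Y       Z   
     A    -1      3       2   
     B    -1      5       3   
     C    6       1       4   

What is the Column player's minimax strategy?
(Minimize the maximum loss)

Column should play Z, value = 4

Work:
Column player minimizes Row's maximum payoff:
Column X: max payoff to Row = 6
Column Y: max payoff to Row = 5
Column Z: max payoff to Row = 4
Minimum is 4, achieved by column Z.
Minimax strategy: Z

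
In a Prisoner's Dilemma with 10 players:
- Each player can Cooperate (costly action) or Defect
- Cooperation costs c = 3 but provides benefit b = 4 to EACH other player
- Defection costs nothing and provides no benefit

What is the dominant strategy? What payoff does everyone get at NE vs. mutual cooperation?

Dominant: Defect; NE payoff = 0; Coop payoff = 33

Work:
Defect dominates (saves cost c = 3, benefit to others is external)
NE: All defect → everyone gets 0
If all cooperate: each receives (9)×4 - 3 = 33
Social dilemma: 33 > 0 but NE gives 0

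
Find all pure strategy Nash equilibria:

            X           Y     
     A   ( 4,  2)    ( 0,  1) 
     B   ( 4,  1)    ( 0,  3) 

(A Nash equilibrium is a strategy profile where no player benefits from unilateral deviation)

Nash equilibrium: (A, X), (B, Y)

Work:
Best responses:
  P1 vs X: payoffs [4, 4] → best response A/B (payoff 4)
  P1 vs Y: payoffs [0, 0] → best response A/B (payoff 0)
  P2 vs A: payoffs [2, 1] → best response X (payoff 2)
  P2 vs B: payoffs [1, 3] → best response Y (payoff 3)
Mutual best responses: (A,X), (B,Y) → Nash equilibria.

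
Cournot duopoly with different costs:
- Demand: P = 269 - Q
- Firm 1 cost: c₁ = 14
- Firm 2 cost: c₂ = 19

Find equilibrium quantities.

q₁* = 86.67, q₂* = 81.67

Work:
Reaction: q₁ = (269 - 14 - q₂)/2
Reaction: q₂ = (269 - 19 - q₁)/2
Solve simultaneously:
q₁* = (269 - 2×14 + 19)/3 = 86.67
q₂* = (269 - 2×19 + 14)/3 = 81.67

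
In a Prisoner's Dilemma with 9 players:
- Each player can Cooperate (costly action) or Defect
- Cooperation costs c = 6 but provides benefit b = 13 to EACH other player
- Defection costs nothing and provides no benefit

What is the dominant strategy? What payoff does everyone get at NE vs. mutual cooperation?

Dominant: Defect; NE payoff = 0; Coop payoff = 98

Work:
Defect dominates (saves cost c = 6, benefit to others is external)
NE: All defect → everyone gets 0
If all cooperate: each receives (8)×13 - 6 = 98
Social dilemma: 98 > 0 but NE gives 0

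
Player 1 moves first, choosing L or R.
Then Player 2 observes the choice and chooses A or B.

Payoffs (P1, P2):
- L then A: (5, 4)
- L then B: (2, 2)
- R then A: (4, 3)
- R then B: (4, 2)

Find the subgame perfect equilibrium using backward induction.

P1 plays L, P2 plays A after L and A after R; Payoff (5, 4)

Work:
Backward induction:
After L: P2 chooses A → P1 gets 5
After R: P2 chooses A → P1 gets 4
P1 chooses L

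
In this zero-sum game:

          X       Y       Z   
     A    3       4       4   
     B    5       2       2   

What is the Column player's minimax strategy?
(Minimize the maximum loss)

Column should play Y or Z (all achieve the minimum), value = 4

Work:
Column player minimizes Row's maximum payoff:
Column X: max payoff to Row = 5
Column Y: max payoff to Row = 4
Column Z: max payoff to Row = 4
Minimum is 4, achieved by columns Y, Z (tied).
Each of Y or Z is a minimax strategy.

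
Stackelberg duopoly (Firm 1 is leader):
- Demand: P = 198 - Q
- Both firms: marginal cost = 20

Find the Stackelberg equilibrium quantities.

q₁* (leader) = 89.0, q₂* (follower) = 44.5

Work:
Follower's reaction: q₂ = (a - c - q₁)/2
Leader substitutes: π₁ = q₁·(a - q₁ - (a-c-q₁)/2 - c)
FOC: q₁* = (198 - 20)/2 = 89.00
Then: q₂* = (198 - 20 - 89.0)/2 = 44.50
Leader has first-mover advantage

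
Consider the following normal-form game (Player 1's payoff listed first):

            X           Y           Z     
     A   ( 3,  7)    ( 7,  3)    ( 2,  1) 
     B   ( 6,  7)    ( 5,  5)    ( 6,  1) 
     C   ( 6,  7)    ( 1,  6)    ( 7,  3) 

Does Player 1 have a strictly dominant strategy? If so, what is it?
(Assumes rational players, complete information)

No strictly dominant strategy exists for Player 1

Work:
A strategy strictly dominates another if it gives a strictly higher payoff against every opponent action. Compare each pair of P1's strategies column-by-column:
  A vs B: [3 vs 6, 7 vs 5, 2 vs 6] → A does not strictly dominate B (column X: 3 ≤ 6)
  A vs C: [3 vs 6, 7 vs 1, 2 vs 7] → A does not strictly dominate C (column X: 3 ≤ 6)
  B vs A: [6 vs 3, 5 vs 7, 6 vs 2] → B does not strictly dominate A (column Y: 5 ≤ 7)
  B vs C: [6 vs 6, 5 vs 1, 6 vs 7] → B does not strictly dominate C (column X: 6 ≤ 6)
  C vs A: [6 vs 3, 1 vs 7, 7 vs 2] → C does not strictly dominate A (column Y: 1 ≤ 7)
  C vs B: [6 vs 6, 1 vs 5, 7 vs 6] → C does not strictly dominate B (column X: 6 ≤ 6)
No single strategy strictly dominates all others → no strictly dominant strategy.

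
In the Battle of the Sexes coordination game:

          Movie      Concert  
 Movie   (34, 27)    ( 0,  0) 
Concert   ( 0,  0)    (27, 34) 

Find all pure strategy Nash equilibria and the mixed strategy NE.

Pure NE: (Movie, Movie) and (Concert, Concert); Mixed NE: p = 0.5574, q = 0.4426

Work:
Check pure NE:
(Movie, Movie): (34, 27) - no unilateral deviation beneficial
(Concert, Concert): (27, 34) - no unilateral deviation beneficial
Mixed NE: P1 plays Movie with p = 0.5574, P2 plays Movie with q = 0.4426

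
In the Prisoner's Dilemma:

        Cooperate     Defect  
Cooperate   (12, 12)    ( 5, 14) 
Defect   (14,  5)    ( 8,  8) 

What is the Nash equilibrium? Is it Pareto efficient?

(Defect, Defect) is NE; not Pareto efficient

Work:
Defect dominates Cooperate for both players:
If P2 cooperates: Defect (14) > Cooperate (12)
If P2 defects: Defect (8) > Cooperate (5)
NE: (Defect, Defect) with payoff (8, 8)
But (Cooperate, Cooperate) = (12, 12) Pareto dominates (8, 8)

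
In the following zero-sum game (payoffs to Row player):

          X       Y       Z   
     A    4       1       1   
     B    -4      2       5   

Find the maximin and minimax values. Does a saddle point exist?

Maximin = 1, Minimax = 2, Saddle: False

Work:
Row minimums: [1, -4] → maximin = 1
Column maximums: [4, 2, 5] → minimax = 2
No saddle point (maximin ≠ minimax). Mixed strategy needed.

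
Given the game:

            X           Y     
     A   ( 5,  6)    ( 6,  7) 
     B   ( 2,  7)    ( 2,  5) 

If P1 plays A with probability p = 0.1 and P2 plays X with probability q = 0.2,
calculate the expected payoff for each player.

E[P1] = 2.38, E[P2] = 5.54

Work:
E[P1] = p·q·π₁(A,X) + p·(1-q)·π₁(A,Y) + (1-p)·q·π₁(B,X) + (1-p)·(1-q)·π₁(B,Y)
= 0.1·0.2·5 + 0.1·0.8·6 + 0.9·0.2·2 + 0.9·0.8·2
= 2.38

E[P2] = 5.54 (similar calculation)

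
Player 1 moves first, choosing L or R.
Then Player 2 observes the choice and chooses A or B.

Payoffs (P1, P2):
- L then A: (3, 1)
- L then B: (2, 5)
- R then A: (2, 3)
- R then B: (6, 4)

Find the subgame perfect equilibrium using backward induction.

P1 plays R, P2 plays B after L and B after R; Payoff (6, 4)

Work:
Backward induction:
After L: P2 chooses B → P1 gets 2
After R: P2 chooses B → P1 gets 6
P1 chooses R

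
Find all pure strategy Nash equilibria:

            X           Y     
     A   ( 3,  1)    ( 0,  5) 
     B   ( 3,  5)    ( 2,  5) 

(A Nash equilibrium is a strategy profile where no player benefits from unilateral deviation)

Nash equilibrium: (B, X), (B, Y)

Work:
Best responses:
  P1 vs X: payoffs [3, 3] → best response A/B (payoff 3)
  P1 vs Y: payoffs [0, 2] → best response B (payoff 2)
  P2 vs A: payoffs [1, 5] → best response Y (payoff 5)
  P2 vs B: payoffs [5, 5] → best response X/Y (payoff 5)
Mutual best responses: (B,X), (B,Y) → Nash equilibria.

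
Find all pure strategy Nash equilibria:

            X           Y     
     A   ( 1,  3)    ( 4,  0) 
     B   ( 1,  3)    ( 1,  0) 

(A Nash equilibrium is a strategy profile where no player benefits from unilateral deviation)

Nash equilibrium: (A, X), (B, X)

Work:
Best responses:
  P1 vs X: payoffs [1, 1] → best response A/B (payoff 1)
  P1 vs Y: payoffs [4, 1] → best response A (payoff 4)
  P2 vs A: payoffs [3, 0] → best response X (payoff 3)
  P2 vs B: payoffs [3, 0] → best response X (payoff 3)
Mutual best responses: (A,X), (B,X) → Nash equilibria.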